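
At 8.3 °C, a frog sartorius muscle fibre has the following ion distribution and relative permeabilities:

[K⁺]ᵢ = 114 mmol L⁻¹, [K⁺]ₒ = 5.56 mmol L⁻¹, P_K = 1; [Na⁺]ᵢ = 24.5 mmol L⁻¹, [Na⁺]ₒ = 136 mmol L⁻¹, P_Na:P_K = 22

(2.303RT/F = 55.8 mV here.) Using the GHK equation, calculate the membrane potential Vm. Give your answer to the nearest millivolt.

37 mV

Vm = 55.8 · log₁₀[(Σ P·[cation]ₒ + Σ P·[anion]ᵢ) / (Σ P·[cation]ᵢ + Σ P·[anion]ₒ)]
Numerator = 1×5.56 + 22×136 = 2998
Denominator = 1×114 + 22×24.5 = 653
Vm = 55.8 · log₁₀(4.5904) = 55.8 × (0.6619) = 36.93 mV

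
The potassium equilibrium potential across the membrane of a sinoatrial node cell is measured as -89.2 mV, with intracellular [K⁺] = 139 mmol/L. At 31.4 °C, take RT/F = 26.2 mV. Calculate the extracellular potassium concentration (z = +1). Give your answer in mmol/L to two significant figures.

Nernst: E = (26.2/1) · ln([out]/[in]), so ln([out]/[in]) = -89.2 × 1 / 26.2 = -3.4046.
[out]/[in] = e^(-3.4046) = 0.03322.
[out] = 0.03322 × 139 = 4.618 mmol/L.

4.6 mmol/L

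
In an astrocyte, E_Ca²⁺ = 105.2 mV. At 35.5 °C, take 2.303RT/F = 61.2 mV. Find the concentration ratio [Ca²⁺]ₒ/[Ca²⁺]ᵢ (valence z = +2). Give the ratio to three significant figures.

log₁₀([out]/[in]) = E·z/(61.2) = 105.2 × 2 / 61.2 = 3.4379
[out]/[in] = 10^(3.4379) = 2741

2740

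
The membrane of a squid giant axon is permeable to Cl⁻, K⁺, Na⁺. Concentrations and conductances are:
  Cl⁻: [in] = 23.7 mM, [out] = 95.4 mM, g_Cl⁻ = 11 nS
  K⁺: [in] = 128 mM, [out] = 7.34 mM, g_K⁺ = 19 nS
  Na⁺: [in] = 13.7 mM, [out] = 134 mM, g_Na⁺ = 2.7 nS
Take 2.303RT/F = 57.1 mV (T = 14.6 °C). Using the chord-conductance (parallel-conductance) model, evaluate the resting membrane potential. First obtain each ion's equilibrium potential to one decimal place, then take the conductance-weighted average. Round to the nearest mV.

-48 mV

E_Cl⁻ = (57.1/-1)·log₁₀(95.4/23.7) = -34.5 mV
E_K⁺ = (57.1/1)·log₁₀(7.34/128) = -70.9 mV
E_Na⁺ = (57.1/1)·log₁₀(134/13.7) = 56.6 mV
Vm = (Σ gᵢEᵢ)/(Σ gᵢ) = (11·-34.5 + 19·-70.9 + 2.7·56.6) / (11 + 19 + 2.7)
= -1573.78 / 32.7 = -48.13 mV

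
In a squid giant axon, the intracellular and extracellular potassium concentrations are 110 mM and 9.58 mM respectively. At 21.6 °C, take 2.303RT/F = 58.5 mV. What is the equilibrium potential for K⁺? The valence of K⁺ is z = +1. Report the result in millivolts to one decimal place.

-62.0 mV

E = (58.5/z) · log₁₀([K⁺]_out/[K⁺]_in) with z = +1.
= (58.5/1) · log₁₀(9.58/110) = 58.50 · log₁₀(0.08709)
= 58.50 · (-1.0600) = -62.01 mV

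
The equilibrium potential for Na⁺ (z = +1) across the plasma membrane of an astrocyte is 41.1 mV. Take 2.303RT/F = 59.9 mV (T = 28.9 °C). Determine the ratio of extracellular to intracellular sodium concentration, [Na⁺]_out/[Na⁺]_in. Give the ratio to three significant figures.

log₁₀([out]/[in]) = E·z/(59.9) = 41.1 × 1 / 59.9 = 0.6861
[out]/[in] = 10^(0.6861) = 4.854

4.85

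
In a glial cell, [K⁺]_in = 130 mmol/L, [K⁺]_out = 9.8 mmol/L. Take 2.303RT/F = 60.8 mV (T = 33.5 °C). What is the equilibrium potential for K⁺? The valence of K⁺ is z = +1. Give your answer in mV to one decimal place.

-68.3 mV

E = (60.8/z) · log₁₀([K⁺]_out/[K⁺]_in) with z = +1.
= (60.8/1) · log₁₀(9.8/130) = 60.80 · log₁₀(0.07538)
= 60.80 · (-1.1227) = -68.26 mV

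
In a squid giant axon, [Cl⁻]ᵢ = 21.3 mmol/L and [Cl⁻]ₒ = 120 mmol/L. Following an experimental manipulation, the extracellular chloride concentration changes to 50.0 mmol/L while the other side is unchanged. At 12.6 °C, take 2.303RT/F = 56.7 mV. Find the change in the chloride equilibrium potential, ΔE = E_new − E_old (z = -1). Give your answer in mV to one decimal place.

21.6 mV

E_old = (56.7/-1)·log₁₀(120/21.3) = -42.57 mV
E_new = (56.7/-1)·log₁₀(50.0/21.3) = -21.01 mV
ΔE = -21.01 − (-42.57) = 21.56 mV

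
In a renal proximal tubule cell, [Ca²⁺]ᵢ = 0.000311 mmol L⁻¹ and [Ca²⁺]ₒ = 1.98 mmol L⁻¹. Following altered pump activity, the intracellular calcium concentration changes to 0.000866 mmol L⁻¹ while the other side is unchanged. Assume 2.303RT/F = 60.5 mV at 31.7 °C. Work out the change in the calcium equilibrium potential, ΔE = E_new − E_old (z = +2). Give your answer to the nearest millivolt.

E_old = (60.5/2)·log₁₀(1.98/0.000311) = 115.07 mV
E_new = (60.5/2)·log₁₀(1.98/0.000866) = 101.61 mV
ΔE = 101.61 − (115.07) = -13.45 mV

-13 mV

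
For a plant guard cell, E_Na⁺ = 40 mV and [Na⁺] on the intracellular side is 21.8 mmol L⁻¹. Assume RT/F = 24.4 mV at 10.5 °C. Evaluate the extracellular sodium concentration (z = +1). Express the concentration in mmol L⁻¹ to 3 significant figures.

Nernst: E = (24.4/1) · ln([out]/[in]), so ln([out]/[in]) = 40.0 × 1 / 24.4 = 1.6393.
[out]/[in] = e^(1.6393) = 5.152.
[out] = 5.152 × 21.8 = 112.3 mmol L⁻¹.

112 mmol L⁻¹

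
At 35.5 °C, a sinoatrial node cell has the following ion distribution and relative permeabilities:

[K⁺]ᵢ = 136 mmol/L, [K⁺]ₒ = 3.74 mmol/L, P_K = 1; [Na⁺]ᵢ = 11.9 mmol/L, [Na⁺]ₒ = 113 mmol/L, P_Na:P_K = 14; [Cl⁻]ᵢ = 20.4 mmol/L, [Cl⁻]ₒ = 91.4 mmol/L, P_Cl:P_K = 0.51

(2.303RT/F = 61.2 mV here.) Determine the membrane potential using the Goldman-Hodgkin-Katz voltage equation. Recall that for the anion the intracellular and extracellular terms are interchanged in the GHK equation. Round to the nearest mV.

Vm = 61.2 · log₁₀[(Σ P·[cation]ₒ + Σ P·[anion]ᵢ) / (Σ P·[cation]ᵢ + Σ P·[anion]ₒ)]
Numerator = 1×3.74 + 14×113 + 0.51×20.4 = 1596
Denominator = 1×136 + 14×11.9 + 0.51×91.4 = 349.2
Vm = 61.2 · log₁₀(4.5707) = 61.2 × (0.6600) = 40.39 mV

40 mV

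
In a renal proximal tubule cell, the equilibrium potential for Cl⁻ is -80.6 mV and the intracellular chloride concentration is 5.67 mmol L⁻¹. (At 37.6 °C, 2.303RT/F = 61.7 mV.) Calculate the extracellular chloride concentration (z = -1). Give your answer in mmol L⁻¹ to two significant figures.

Nernst: E = (61.7/-1) · log₁₀([out]/[in]), so log₁₀([out]/[in]) = -80.6 × -1 / 61.7 = 1.3063.
[out]/[in] = 10^(1.3063) = 20.25.
[out] = 20.25 × 5.67 = 114.8 mmol L⁻¹.

110 mmol L⁻¹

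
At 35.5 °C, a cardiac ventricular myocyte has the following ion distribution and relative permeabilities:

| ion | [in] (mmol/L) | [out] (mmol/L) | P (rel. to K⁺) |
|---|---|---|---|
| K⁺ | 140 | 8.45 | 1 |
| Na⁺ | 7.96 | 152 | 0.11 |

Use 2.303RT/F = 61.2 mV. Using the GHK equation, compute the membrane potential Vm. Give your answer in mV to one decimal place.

-45.8 mV

Vm = 61.2 · log₁₀[(Σ P·[cation]ₒ + Σ P·[anion]ᵢ) / (Σ P·[cation]ᵢ + Σ P·[anion]ₒ)]
Numerator = 1×8.45 + 0.11×152 = 25.17
Denominator = 1×140 + 0.11×7.96 = 140.9
Vm = 61.2 · log₁₀(0.17867) = 61.2 × (-0.7480) = -45.77 mV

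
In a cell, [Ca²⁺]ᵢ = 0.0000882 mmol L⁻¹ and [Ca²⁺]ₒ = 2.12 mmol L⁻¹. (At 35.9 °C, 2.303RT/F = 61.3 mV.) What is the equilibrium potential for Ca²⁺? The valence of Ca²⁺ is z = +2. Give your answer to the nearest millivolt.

134 mV

E = (61.3/z) · log₁₀([Ca²⁺]_out/[Ca²⁺]_in) with z = +2.
= (61.3/2) · log₁₀(2.12/0.0000882) = 30.65 · log₁₀(2.404e+04)
= 30.65 · (4.3809) = 134.27 mV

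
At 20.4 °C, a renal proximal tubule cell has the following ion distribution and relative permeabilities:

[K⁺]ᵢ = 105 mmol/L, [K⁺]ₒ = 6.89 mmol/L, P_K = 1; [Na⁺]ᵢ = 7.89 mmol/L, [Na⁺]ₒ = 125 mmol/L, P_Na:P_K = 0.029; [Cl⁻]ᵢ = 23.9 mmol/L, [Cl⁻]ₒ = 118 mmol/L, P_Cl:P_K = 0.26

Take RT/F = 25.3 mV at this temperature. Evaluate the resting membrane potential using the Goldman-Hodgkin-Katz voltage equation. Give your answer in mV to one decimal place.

Vm = 25.3 · ln[(Σ P·[cation]ₒ + Σ P·[anion]ᵢ) / (Σ P·[cation]ᵢ + Σ P·[anion]ₒ)]
Numerator = 1×6.89 + 0.029×125 + 0.26×23.9 = 16.73
Denominator = 1×105 + 0.029×7.89 + 0.26×118 = 135.9
Vm = 25.3 · ln(0.12309) = 25.3 × (-2.0948) = -53.00 mV

-53.0 mV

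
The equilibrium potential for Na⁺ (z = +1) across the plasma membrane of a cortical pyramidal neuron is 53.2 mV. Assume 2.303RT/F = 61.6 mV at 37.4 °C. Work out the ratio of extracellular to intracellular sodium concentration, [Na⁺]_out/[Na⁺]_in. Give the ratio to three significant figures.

7.31

log₁₀([out]/[in]) = E·z/(61.6) = 53.2 × 1 / 61.6 = 0.8636
[out]/[in] = 10^(0.8636) = 7.305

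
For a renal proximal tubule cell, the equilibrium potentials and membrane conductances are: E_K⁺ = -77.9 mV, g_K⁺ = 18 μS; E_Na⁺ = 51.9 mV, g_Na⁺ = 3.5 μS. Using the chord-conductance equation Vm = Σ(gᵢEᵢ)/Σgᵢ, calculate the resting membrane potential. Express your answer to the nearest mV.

-57 mV

Σ gᵢEᵢ = 18·(-77.9) + 3.5·(51.9) = -1220.55
Σ gᵢ = 18 + 3.5 = 21.5
Vm = -1220.55 / 21.5 = -56.77 mV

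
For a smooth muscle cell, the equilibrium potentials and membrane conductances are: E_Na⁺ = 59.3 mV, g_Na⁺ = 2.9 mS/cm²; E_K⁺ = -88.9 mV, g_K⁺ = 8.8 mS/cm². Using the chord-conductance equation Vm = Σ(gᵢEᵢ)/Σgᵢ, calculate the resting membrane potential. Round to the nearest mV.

Σ gᵢEᵢ = 2.9·(59.3) + 8.8·(-88.9) = -610.35
Σ gᵢ = 2.9 + 8.8 = 11.7
Vm = -610.35 / 11.7 = -52.17 mV

-52 mV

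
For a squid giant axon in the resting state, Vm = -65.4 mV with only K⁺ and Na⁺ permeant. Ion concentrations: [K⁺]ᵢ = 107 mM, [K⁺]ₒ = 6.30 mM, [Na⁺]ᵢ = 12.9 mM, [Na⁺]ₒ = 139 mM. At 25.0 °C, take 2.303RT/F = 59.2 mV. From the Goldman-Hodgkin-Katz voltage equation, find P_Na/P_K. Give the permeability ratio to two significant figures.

0.015

Let α = P_Na/P_K. GHK: Vm = 59.2·log₁₀[(Kₒ + α·Naₒ)/(Kᵢ + α·Naᵢ)].
10^(Vm/59.2) = 10^(-65.4/59.2) = 0.078572
So 0.078572·(Kᵢ + α·Naᵢ) = Kₒ + α·Naₒ → α = (0.078572·107.0 − 6.3) / (139.0 − 0.078572·12.9)
α = (8.407 − 6.3) / (139.0 − 1.014) = 2.107/138 = 0.01527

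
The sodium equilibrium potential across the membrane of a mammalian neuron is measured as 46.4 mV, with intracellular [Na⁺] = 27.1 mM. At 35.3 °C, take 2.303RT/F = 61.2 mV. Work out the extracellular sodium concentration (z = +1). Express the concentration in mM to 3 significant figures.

Nernst: E = (61.2/1) · log₁₀([out]/[in]), so log₁₀([out]/[in]) = 46.4 × 1 / 61.2 = 0.7582.
[out]/[in] = 10^(0.7582) = 5.73.
[out] = 5.73 × 27.1 = 155.3 mM.

155 mM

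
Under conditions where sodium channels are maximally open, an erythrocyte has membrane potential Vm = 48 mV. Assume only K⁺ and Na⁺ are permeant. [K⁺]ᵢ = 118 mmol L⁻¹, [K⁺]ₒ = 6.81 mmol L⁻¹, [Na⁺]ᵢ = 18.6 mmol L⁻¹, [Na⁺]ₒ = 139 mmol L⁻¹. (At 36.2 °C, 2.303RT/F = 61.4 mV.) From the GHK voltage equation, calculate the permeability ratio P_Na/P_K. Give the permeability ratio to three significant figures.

Let α = P_Na/P_K. GHK: Vm = 61.4·log₁₀[(Kₒ + α·Naₒ)/(Kᵢ + α·Naᵢ)].
10^(Vm/61.4) = 10^(48.0/61.4) = 6.05
So 6.05·(Kᵢ + α·Naᵢ) = Kₒ + α·Naₒ → α = (6.05·118.0 − 6.81) / (139.0 − 6.05·18.6)
α = (713.9 − 6.81) / (139.0 − 112.5) = 707.1/26.47 = 26.71

26.7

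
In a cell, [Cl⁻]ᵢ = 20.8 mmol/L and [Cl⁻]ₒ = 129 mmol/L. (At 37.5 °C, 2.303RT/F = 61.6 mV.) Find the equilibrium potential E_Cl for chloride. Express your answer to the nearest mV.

E = (61.6/z) · log₁₀([Cl⁻]_out/[Cl⁻]_in) with z = -1.
For an anion, dividing by z = -1 reverses the sign.
= (61.6/-1) · log₁₀(129/20.8) = -61.60 · log₁₀(6.202)
= -61.60 · (0.7925) = -48.82 mV

-49 mV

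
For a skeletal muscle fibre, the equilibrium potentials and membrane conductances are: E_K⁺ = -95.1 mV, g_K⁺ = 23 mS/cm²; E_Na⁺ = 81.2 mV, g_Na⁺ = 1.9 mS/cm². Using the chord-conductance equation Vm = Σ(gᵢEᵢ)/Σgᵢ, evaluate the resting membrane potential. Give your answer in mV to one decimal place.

-81.6 mV

Σ gᵢEᵢ = 23·(-95.1) + 1.9·(81.2) = -2033.02
Σ gᵢ = 23 + 1.9 = 24.9
Vm = -2033.02 / 24.9 = -81.65 mV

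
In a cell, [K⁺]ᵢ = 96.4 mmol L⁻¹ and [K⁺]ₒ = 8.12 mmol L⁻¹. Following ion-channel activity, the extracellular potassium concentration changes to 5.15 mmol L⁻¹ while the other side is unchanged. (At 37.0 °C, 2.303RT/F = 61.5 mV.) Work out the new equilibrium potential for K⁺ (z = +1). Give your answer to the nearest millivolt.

After the shift: [K⁺]_out = 5.15, [K⁺]_in = 96.4 mmol L⁻¹.
E_new = (61.5/1)·log₁₀(5.15/96.4) = 61.50 · (-1.2723) = -78.24 mV

-78 mV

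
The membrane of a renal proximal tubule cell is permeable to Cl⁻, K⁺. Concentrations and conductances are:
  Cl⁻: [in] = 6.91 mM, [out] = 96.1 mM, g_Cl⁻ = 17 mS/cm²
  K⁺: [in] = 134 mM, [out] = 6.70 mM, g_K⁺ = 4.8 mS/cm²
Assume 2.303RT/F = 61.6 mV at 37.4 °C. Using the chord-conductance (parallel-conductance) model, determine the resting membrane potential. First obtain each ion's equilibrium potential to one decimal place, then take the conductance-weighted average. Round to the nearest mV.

-73 mV

E_Cl⁻ = (61.6/-1)·log₁₀(96.1/6.91) = -70.4 mV
E_K⁺ = (61.6/1)·log₁₀(6.70/134) = -80.1 mV
Vm = (Σ gᵢEᵢ)/(Σ gᵢ) = (17·-70.4 + 4.8·-80.1) / (17 + 4.8)
= -1581.28 / 21.8 = -72.54 mV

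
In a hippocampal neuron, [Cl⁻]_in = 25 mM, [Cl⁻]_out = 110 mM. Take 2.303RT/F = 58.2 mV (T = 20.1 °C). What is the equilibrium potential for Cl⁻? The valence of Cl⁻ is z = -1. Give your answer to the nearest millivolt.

E = (58.2/z) · log₁₀([Cl⁻]_out/[Cl⁻]_in) with z = -1.
For an anion, dividing by z = -1 reverses the sign.
= (58.2/-1) · log₁₀(110/25) = -58.20 · log₁₀(4.4)
= -58.20 · (0.6435) = -37.45 mV

-37 mV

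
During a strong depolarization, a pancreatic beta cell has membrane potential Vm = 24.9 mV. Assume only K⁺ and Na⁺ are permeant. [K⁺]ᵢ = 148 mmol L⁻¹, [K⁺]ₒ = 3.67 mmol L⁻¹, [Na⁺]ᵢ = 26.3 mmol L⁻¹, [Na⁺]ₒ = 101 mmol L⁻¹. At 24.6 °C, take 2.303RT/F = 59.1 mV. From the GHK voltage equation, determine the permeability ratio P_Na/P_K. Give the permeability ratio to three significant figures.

12.2

Let α = P_Na/P_K. GHK: Vm = 59.1·log₁₀[(Kₒ + α·Naₒ)/(Kᵢ + α·Naᵢ)].
10^(Vm/59.1) = 10^(24.9/59.1) = 2.6383
So 2.6383·(Kᵢ + α·Naᵢ) = Kₒ + α·Naₒ → α = (2.6383·148.0 − 3.67) / (101.0 − 2.6383·26.3)
α = (390.5 − 3.67) / (101.0 − 69.39) = 386.8/31.61 = 12.24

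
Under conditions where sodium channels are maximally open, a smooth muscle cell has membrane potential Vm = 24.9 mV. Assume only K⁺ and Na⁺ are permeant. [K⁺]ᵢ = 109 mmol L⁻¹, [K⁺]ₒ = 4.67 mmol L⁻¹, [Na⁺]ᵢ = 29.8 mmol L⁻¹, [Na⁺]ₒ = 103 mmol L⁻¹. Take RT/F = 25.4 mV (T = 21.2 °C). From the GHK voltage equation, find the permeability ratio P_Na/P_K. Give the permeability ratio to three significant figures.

12.1

Let α = P_Na/P_K. GHK: Vm = 25.4·ln[(Kₒ + α·Naₒ)/(Kᵢ + α·Naᵢ)].
e^(Vm/25.4) = e^(24.9/25.4) = 2.6653
So 2.6653·(Kᵢ + α·Naᵢ) = Kₒ + α·Naₒ → α = (2.6653·109.0 − 4.67) / (103.0 − 2.6653·29.8)
α = (290.5 − 4.67) / (103.0 − 79.43) = 285.8/23.57 = 12.13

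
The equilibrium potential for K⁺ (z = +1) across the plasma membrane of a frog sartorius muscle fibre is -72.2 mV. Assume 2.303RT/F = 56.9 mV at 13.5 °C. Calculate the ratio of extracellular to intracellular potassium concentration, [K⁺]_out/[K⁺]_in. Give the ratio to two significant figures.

log₁₀([out]/[in]) = E·z/(56.9) = -72.2 × 1 / 56.9 = -1.2689
[out]/[in] = 10^(-1.2689) = 0.05384

0.054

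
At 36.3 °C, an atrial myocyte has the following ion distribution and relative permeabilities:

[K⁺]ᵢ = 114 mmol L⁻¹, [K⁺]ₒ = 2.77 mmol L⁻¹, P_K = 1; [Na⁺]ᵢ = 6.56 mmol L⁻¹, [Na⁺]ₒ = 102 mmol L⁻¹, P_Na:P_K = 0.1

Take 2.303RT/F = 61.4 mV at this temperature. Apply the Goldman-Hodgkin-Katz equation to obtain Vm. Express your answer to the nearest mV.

-58 mV

Vm = 61.4 · log₁₀[(Σ P·[cation]ₒ + Σ P·[anion]ᵢ) / (Σ P·[cation]ᵢ + Σ P·[anion]ₒ)]
Numerator = 1×2.77 + 0.1×102 = 12.97
Denominator = 1×114 + 0.1×6.56 = 114.7
Vm = 61.4 · log₁₀(0.11312) = 61.4 × (-0.9465) = -58.11 mV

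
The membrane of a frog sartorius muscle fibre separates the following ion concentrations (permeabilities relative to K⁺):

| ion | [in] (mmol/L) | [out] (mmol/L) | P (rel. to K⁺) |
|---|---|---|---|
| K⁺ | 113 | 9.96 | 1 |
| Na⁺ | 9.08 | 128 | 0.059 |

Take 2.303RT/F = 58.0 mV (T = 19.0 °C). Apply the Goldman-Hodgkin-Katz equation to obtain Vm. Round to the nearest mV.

-47 mV

Vm = 58.0 · log₁₀[(Σ P·[cation]ₒ + Σ P·[anion]ᵢ) / (Σ P·[cation]ᵢ + Σ P·[anion]ₒ)]
Numerator = 1×9.96 + 0.059×128 = 17.51
Denominator = 1×113 + 0.059×9.08 = 113.5
Vm = 58.0 · log₁₀(0.15424) = 58.0 × (-0.8118) = -47.08 mV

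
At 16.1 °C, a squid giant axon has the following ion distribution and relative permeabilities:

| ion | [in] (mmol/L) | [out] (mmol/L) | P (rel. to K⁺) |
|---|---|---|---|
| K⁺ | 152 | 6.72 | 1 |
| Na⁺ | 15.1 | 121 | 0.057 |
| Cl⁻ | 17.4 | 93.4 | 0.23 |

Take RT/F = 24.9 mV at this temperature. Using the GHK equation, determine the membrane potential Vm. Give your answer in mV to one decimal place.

-57.1 mV

Vm = 24.9 · ln[(Σ P·[cation]ₒ + Σ P·[anion]ᵢ) / (Σ P·[cation]ᵢ + Σ P·[anion]ₒ)]
Numerator = 1×6.72 + 0.057×121 + 0.23×17.4 = 17.62
Denominator = 1×152 + 0.057×15.1 + 0.23×93.4 = 174.3
Vm = 24.9 · ln(0.10106) = 24.9 × (-2.2920) = -57.07 mV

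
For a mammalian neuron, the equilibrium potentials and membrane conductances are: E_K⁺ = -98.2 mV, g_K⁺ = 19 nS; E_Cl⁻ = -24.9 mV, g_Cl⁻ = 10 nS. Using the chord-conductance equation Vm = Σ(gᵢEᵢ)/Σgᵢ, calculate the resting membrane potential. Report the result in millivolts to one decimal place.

Σ gᵢEᵢ = 19·(-98.2) + 10·(-24.9) = -2114.80
Σ gᵢ = 19 + 10 = 29
Vm = -2114.80 / 29 = -72.92 mV

-72.9 mV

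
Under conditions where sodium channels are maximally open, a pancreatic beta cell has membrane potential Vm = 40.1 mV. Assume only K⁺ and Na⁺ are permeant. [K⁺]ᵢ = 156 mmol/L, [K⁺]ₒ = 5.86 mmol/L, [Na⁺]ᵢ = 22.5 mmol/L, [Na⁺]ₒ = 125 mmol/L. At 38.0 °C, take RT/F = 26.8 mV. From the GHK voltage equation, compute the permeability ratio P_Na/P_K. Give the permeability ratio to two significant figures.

Let α = P_Na/P_K. GHK: Vm = 26.8·ln[(Kₒ + α·Naₒ)/(Kᵢ + α·Naᵢ)].
e^(Vm/26.8) = e^(40.1/26.8) = 4.465
So 4.465·(Kᵢ + α·Naᵢ) = Kₒ + α·Naₒ → α = (4.465·156.0 − 5.86) / (125.0 − 4.465·22.5)
α = (696.5 − 5.86) / (125.0 − 100.5) = 690.7/24.54 = 28.15

28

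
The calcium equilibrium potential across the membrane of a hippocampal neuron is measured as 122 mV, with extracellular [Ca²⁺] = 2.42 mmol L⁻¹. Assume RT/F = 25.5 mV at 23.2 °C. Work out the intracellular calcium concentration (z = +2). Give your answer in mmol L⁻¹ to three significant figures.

0.000169 mmol L⁻¹

Nernst: E = (25.5/2) · ln([out]/[in]), so ln([out]/[in]) = 122.0 × 2 / 25.5 = 9.5686.
[out]/[in] = e^(9.5686) = 1.431e+04.
[in] = 2.42 / 1.431e+04 = 0.0001691 mmol L⁻¹.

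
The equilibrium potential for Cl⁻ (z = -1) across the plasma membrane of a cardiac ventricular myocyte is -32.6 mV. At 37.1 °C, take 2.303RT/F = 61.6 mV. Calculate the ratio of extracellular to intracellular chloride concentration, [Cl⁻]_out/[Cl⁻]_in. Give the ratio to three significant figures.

log₁₀([out]/[in]) = E·z/(61.6) = -32.6 × -1 / 61.6 = 0.5292
[out]/[in] = 10^(0.5292) = 3.382

3.38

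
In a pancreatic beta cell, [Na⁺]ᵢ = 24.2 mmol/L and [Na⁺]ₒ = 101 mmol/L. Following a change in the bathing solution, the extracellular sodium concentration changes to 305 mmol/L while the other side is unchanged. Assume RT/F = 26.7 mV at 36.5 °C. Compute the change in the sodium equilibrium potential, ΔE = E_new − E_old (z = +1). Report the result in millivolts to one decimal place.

29.5 mV

E_old = (26.7/1)·ln(101/24.2) = 38.15 mV
E_new = (26.7/1)·ln(305/24.2) = 67.66 mV
ΔE = 67.66 − (38.15) = 29.51 mV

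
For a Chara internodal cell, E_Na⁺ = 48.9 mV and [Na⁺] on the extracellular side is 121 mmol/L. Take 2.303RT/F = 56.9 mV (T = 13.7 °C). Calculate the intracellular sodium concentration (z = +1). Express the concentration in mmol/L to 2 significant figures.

Nernst: E = (56.9/1) · log₁₀([out]/[in]), so log₁₀([out]/[in]) = 48.9 × 1 / 56.9 = 0.8594.
[out]/[in] = 10^(0.8594) = 7.234.
[in] = 121 / 7.234 = 16.73 mmol/L.

17 mmol/L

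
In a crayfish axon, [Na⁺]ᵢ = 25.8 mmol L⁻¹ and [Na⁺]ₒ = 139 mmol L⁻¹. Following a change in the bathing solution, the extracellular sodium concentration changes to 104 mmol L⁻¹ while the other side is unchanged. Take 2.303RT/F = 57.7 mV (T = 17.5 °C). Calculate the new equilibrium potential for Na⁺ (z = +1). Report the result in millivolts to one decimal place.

34.9 mV

After the shift: [Na⁺]_out = 104, [Na⁺]_in = 25.8 mmol L⁻¹.
E_new = (57.7/1)·log₁₀(104/25.8) = 57.70 · (0.6054) = 34.93 mV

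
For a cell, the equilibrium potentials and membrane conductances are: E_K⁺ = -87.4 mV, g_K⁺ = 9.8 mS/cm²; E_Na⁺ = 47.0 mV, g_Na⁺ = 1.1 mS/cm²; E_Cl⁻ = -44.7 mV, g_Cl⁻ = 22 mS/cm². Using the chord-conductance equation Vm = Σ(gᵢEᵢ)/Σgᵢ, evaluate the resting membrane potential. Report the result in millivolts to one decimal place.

Σ gᵢEᵢ = 9.8·(-87.4) + 1.1·(47.0) + 22·(-44.7) = -1788.22
Σ gᵢ = 9.8 + 1.1 + 22 = 32.9
Vm = -1788.22 / 32.9 = -54.35 mV

-54.4 mV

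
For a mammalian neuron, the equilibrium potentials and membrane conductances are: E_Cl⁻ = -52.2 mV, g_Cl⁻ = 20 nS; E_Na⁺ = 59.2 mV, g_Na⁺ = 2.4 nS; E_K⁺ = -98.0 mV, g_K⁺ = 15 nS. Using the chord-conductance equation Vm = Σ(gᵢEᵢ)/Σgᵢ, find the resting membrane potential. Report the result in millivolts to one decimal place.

-63.4 mV

Σ gᵢEᵢ = 20·(-52.2) + 2.4·(59.2) + 15·(-98.0) = -2371.92
Σ gᵢ = 20 + 2.4 + 15 = 37.4
Vm = -2371.92 / 37.4 = -63.42 mV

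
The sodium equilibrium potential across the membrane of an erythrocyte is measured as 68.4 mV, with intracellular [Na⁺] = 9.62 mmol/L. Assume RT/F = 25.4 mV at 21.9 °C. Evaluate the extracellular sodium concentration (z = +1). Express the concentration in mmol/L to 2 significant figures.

140 mmol/L

Nernst: E = (25.4/1) · ln([out]/[in]), so ln([out]/[in]) = 68.4 × 1 / 25.4 = 2.6929.
[out]/[in] = e^(2.6929) = 14.77.
[out] = 14.77 × 9.62 = 142.1 mmol/L.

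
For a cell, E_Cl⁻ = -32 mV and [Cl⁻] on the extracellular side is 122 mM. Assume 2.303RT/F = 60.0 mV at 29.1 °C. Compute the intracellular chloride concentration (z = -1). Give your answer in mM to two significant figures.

36 mM

Nernst: E = (60.0/-1) · log₁₀([out]/[in]), so log₁₀([out]/[in]) = -32.0 × -1 / 60.0 = 0.5333.
[out]/[in] = 10^(0.5333) = 3.415.
[in] = 122 / 3.415 = 35.73 mM.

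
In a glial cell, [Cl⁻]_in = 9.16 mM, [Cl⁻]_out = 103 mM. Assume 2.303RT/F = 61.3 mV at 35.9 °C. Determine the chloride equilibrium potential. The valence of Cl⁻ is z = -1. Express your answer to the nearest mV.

E = (61.3/z) · log₁₀([Cl⁻]_out/[Cl⁻]_in) with z = -1.
For an anion, dividing by z = -1 reverses the sign.
= (61.3/-1) · log₁₀(103/9.16) = -61.30 · log₁₀(11.24)
= -61.30 · (1.0509) = -64.42 mV

-64 mV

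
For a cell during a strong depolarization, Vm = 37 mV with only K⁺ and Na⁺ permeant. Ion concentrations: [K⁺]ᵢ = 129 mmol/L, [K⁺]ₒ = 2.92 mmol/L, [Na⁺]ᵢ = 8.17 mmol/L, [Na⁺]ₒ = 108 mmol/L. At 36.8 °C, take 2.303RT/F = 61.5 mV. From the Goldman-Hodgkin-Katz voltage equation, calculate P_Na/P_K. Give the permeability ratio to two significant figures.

Let α = P_Na/P_K. GHK: Vm = 61.5·log₁₀[(Kₒ + α·Naₒ)/(Kᵢ + α·Naᵢ)].
10^(Vm/61.5) = 10^(37.0/61.5) = 3.996
So 3.996·(Kᵢ + α·Naᵢ) = Kₒ + α·Naₒ → α = (3.996·129.0 − 2.92) / (108.0 − 3.996·8.17)
α = (515.5 − 2.92) / (108.0 − 32.65) = 512.6/75.35 = 6.802

6.8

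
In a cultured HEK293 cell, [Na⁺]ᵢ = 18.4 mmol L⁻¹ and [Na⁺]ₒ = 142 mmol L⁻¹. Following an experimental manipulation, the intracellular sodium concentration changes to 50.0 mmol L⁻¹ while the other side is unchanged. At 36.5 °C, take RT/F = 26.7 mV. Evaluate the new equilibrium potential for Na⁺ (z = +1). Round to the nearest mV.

28 mV

After the shift: [Na⁺]_out = 142, [Na⁺]_in = 50.0 mmol L⁻¹.
E_new = (26.7/1)·ln(142/50.0) = 26.70 · (1.0438) = 27.87 mV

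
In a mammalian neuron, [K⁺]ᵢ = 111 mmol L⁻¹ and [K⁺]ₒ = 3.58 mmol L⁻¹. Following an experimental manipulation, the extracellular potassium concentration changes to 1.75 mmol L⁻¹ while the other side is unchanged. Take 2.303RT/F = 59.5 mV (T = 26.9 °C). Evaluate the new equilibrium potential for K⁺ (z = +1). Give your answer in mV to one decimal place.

-107.2 mV

After the shift: [K⁺]_out = 1.75, [K⁺]_in = 111 mmol L⁻¹.
E_new = (59.5/1)·log₁₀(1.75/111) = 59.50 · (-1.8023) = -107.24 mV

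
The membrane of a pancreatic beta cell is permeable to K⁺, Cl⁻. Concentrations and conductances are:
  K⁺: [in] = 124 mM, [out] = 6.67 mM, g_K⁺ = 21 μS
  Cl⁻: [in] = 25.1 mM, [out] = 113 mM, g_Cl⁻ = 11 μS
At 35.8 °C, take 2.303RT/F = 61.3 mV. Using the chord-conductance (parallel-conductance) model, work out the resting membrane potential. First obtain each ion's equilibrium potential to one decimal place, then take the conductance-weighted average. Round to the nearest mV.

-65 mV

E_K⁺ = (61.3/1)·log₁₀(6.67/124) = -77.8 mV
E_Cl⁻ = (61.3/-1)·log₁₀(113/25.1) = -40.1 mV
Vm = (Σ gᵢEᵢ)/(Σ gᵢ) = (21·-77.8 + 11·-40.1) / (21 + 11)
= -2074.90 / 32 = -64.84 mV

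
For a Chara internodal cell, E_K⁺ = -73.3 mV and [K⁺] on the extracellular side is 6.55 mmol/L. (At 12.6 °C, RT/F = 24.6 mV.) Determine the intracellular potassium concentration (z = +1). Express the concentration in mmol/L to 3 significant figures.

Nernst: E = (24.6/1) · ln([out]/[in]), so ln([out]/[in]) = -73.3 × 1 / 24.6 = -2.9797.
[out]/[in] = e^(-2.9797) = 0.05081.
[in] = 6.55 / 0.05081 = 128.9 mmol/L.

129 mmol/L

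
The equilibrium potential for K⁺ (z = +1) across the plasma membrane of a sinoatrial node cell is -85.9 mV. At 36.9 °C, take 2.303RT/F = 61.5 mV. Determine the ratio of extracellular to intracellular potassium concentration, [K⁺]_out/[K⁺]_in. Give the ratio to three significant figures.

log₁₀([out]/[in]) = E·z/(61.5) = -85.9 × 1 / 61.5 = -1.3967
[out]/[in] = 10^(-1.3967) = 0.04011

0.0401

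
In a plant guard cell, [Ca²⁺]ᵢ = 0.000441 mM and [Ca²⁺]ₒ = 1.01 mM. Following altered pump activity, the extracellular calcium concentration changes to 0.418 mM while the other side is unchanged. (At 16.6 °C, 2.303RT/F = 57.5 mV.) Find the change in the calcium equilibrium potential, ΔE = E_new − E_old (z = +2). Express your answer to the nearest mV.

-11 mV

E_old = (57.5/2)·log₁₀(1.01/0.000441) = 96.60 mV
E_new = (57.5/2)·log₁₀(0.418/0.000441) = 85.58 mV
ΔE = 85.58 − (96.60) = -11.02 mV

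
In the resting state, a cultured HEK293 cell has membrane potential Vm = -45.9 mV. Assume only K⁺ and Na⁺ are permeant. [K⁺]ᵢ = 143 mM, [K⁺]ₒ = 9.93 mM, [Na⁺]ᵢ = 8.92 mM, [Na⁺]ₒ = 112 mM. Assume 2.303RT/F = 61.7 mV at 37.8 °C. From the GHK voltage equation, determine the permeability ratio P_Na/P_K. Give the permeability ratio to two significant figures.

Let α = P_Na/P_K. GHK: Vm = 61.7·log₁₀[(Kₒ + α·Naₒ)/(Kᵢ + α·Naᵢ)].
10^(Vm/61.7) = 10^(-45.9/61.7) = 0.18033
So 0.18033·(Kᵢ + α·Naᵢ) = Kₒ + α·Naₒ → α = (0.18033·143.0 − 9.93) / (112.0 − 0.18033·8.92)
α = (25.79 − 9.93) / (112.0 − 1.609) = 15.86/110.4 = 0.1437

0.14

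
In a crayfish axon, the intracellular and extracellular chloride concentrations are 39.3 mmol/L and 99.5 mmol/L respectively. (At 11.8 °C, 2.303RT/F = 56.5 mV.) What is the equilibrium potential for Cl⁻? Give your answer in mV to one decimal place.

-22.8 mV

E = (56.5/z) · log₁₀([Cl⁻]_out/[Cl⁻]_in) with z = -1.
For an anion, dividing by z = -1 reverses the sign.
= (56.5/-1) · log₁₀(99.5/39.3) = -56.50 · log₁₀(2.532)
= -56.50 · (0.4034) = -22.79 mV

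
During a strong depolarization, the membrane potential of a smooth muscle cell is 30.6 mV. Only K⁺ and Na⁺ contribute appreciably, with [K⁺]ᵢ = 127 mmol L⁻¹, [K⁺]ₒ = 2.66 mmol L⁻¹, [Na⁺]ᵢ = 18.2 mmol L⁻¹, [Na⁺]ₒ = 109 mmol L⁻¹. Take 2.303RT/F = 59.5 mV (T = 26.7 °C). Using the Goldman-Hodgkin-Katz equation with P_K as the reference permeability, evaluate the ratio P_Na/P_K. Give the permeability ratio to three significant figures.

8.33

Let α = P_Na/P_K. GHK: Vm = 59.5·log₁₀[(Kₒ + α·Naₒ)/(Kᵢ + α·Naᵢ)].
10^(Vm/59.5) = 10^(30.6/59.5) = 3.268
So 3.268·(Kᵢ + α·Naᵢ) = Kₒ + α·Naₒ → α = (3.268·127.0 − 2.66) / (109.0 − 3.268·18.2)
α = (415 − 2.66) / (109.0 − 59.48) = 412.4/49.52 = 8.327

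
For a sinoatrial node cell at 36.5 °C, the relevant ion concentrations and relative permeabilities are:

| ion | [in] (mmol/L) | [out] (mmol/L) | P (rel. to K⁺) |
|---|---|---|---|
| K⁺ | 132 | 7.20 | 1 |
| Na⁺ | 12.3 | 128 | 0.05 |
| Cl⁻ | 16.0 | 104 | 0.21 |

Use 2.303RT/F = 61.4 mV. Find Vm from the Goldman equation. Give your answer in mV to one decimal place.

-58.9 mV

Vm = 61.4 · log₁₀[(Σ P·[cation]ₒ + Σ P·[anion]ᵢ) / (Σ P·[cation]ᵢ + Σ P·[anion]ₒ)]
Numerator = 1×7.20 + 0.05×128 + 0.21×16.0 = 16.96
Denominator = 1×132 + 0.05×12.3 + 0.21×104 = 154.5
Vm = 61.4 · log₁₀(0.10981) = 61.4 × (-0.9594) = -58.91 mV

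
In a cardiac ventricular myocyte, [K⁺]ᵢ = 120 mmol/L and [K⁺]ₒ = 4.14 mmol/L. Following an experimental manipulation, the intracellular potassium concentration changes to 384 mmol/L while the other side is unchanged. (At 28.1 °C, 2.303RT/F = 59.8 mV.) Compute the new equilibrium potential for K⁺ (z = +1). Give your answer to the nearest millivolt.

-118 mV

After the shift: [K⁺]_out = 4.14, [K⁺]_in = 384 mmol/L.
E_new = (59.8/1)·log₁₀(4.14/384) = 59.80 · (-1.9673) = -117.65 mV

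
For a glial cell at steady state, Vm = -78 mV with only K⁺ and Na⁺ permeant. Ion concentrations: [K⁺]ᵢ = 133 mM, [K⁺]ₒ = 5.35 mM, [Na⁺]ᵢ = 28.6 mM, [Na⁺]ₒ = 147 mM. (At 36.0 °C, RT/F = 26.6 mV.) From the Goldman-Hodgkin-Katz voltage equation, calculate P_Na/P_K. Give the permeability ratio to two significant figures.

Let α = P_Na/P_K. GHK: Vm = 26.6·ln[(Kₒ + α·Naₒ)/(Kᵢ + α·Naᵢ)].
e^(Vm/26.6) = e^(-78.0/26.6) = 0.053273
So 0.053273·(Kᵢ + α·Naᵢ) = Kₒ + α·Naₒ → α = (0.053273·133.0 − 5.35) / (147.0 − 0.053273·28.6)
α = (7.085 − 5.35) / (147.0 − 1.524) = 1.735/145.5 = 0.01193

0.012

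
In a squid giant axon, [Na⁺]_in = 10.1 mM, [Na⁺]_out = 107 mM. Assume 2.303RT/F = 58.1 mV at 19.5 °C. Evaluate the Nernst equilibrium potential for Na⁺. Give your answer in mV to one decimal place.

E = (58.1/z) · log₁₀([Na⁺]_out/[Na⁺]_in) with z = +1.
= (58.1/1) · log₁₀(107/10.1) = 58.10 · log₁₀(10.59)
= 58.10 · (1.0251) = 59.56 mV

59.6 mV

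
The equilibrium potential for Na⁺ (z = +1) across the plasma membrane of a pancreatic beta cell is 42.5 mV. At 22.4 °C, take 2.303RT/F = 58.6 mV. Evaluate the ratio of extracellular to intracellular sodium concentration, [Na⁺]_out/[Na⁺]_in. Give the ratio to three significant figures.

log₁₀([out]/[in]) = E·z/(58.6) = 42.5 × 1 / 58.6 = 0.7253
[out]/[in] = 10^(0.7253) = 5.312

5.31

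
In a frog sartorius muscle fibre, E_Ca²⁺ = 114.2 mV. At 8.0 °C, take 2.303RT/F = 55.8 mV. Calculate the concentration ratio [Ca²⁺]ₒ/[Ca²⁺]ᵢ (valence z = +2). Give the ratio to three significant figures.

12400

log₁₀([out]/[in]) = E·z/(55.8) = 114.2 × 2 / 55.8 = 4.0932
[out]/[in] = 10^(4.0932) = 1.239e+04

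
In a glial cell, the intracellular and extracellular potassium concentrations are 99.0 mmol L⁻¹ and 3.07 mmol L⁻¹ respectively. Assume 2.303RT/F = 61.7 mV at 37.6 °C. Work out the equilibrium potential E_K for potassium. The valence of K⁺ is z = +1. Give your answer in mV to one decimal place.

E = (61.7/z) · log₁₀([K⁺]_out/[K⁺]_in) with z = +1.
= (61.7/1) · log₁₀(3.07/99.0) = 61.70 · log₁₀(0.03101)
= 61.70 · (-1.5085) = -93.07 mV

-93.1 mV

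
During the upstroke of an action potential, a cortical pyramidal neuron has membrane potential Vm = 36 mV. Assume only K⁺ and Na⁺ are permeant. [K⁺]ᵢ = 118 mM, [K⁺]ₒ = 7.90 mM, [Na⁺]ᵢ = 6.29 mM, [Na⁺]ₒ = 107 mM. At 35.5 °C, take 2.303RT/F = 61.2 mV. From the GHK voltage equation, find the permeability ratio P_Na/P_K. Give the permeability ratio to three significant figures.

5.44

Let α = P_Na/P_K. GHK: Vm = 61.2·log₁₀[(Kₒ + α·Naₒ)/(Kᵢ + α·Naᵢ)].
10^(Vm/61.2) = 10^(36.0/61.2) = 3.8747
So 3.8747·(Kᵢ + α·Naᵢ) = Kₒ + α·Naₒ → α = (3.8747·118.0 − 7.9) / (107.0 − 3.8747·6.29)
α = (457.2 − 7.9) / (107.0 − 24.37) = 449.3/82.63 = 5.438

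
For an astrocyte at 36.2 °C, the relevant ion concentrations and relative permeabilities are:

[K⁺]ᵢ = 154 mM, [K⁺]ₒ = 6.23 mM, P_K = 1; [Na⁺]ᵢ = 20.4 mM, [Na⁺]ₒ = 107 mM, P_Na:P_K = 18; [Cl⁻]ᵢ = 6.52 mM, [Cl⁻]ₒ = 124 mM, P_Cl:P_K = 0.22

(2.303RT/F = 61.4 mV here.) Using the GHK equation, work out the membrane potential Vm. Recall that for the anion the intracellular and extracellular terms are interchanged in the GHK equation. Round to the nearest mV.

Vm = 61.4 · log₁₀[(Σ P·[cation]ₒ + Σ P·[anion]ᵢ) / (Σ P·[cation]ᵢ + Σ P·[anion]ₒ)]
Numerator = 1×6.23 + 18×107 + 0.22×6.52 = 1934
Denominator = 1×154 + 18×20.4 + 0.22×124 = 548.5
Vm = 61.4 · log₁₀(3.5255) = 61.4 × (0.5472) = 33.60 mV

34 mV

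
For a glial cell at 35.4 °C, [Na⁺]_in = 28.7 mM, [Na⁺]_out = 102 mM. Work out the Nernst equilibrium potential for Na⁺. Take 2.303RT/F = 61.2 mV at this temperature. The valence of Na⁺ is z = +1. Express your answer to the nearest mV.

34 mV

E = (61.2/z) · log₁₀([Na⁺]_out/[Na⁺]_in) with z = +1.
= (61.2/1) · log₁₀(102/28.7) = 61.20 · log₁₀(3.554)
= 61.20 · (0.5507) = 33.70 mV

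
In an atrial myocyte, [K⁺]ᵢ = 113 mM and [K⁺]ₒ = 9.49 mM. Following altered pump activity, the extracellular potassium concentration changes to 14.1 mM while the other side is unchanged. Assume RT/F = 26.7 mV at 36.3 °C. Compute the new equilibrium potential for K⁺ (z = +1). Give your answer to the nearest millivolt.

-56 mV

After the shift: [K⁺]_out = 14.1, [K⁺]_in = 113 mM.
E_new = (26.7/1)·ln(14.1/113) = 26.70 · (-2.0812) = -55.57 mV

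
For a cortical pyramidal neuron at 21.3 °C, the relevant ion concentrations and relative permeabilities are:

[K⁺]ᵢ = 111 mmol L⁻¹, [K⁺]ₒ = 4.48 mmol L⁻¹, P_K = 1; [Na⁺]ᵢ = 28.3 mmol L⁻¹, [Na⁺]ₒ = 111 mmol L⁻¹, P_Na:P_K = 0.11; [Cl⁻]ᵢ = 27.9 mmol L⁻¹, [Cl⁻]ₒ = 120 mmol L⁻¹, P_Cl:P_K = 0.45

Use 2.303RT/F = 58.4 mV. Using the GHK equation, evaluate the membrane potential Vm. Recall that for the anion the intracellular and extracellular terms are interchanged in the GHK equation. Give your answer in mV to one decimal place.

Vm = 58.4 · log₁₀[(Σ P·[cation]ₒ + Σ P·[anion]ᵢ) / (Σ P·[cation]ᵢ + Σ P·[anion]ₒ)]
Numerator = 1×4.48 + 0.11×111 + 0.45×27.9 = 29.25
Denominator = 1×111 + 0.11×28.3 + 0.45×120 = 168.1
Vm = 58.4 · log₁₀(0.17396) = 58.4 × (-0.7595) = -44.36 mV

-44.4 mV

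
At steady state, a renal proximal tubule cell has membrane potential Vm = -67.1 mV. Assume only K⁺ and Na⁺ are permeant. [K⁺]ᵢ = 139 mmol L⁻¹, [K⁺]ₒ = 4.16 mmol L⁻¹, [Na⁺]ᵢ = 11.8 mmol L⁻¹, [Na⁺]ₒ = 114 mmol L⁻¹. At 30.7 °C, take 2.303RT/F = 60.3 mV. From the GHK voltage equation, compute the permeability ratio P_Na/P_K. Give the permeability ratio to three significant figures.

0.0580

Let α = P_Na/P_K. GHK: Vm = 60.3·log₁₀[(Kₒ + α·Naₒ)/(Kᵢ + α·Naᵢ)].
10^(Vm/60.3) = 10^(-67.1/60.3) = 0.077131
So 0.077131·(Kᵢ + α·Naᵢ) = Kₒ + α·Naₒ → α = (0.077131·139.0 − 4.16) / (114.0 − 0.077131·11.8)
α = (10.72 − 4.16) / (114.0 − 0.9101) = 6.561/113.1 = 0.05802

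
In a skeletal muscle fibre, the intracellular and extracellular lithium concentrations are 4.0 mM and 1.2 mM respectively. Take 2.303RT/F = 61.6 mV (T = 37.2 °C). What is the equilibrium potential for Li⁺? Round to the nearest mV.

E = (61.6/z) · log₁₀([Li⁺]_out/[Li⁺]_in) with z = +1.
= (61.6/1) · log₁₀(1.2/4.0) = 61.60 · log₁₀(0.3)
= 61.60 · (-0.5229) = -32.21 mV

-32 mV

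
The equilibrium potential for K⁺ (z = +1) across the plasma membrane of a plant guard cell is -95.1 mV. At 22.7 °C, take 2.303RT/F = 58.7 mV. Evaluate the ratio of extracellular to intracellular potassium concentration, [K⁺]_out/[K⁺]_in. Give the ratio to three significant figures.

log₁₀([out]/[in]) = E·z/(58.7) = -95.1 × 1 / 58.7 = -1.6201
[out]/[in] = 10^(-1.6201) = 0.02398

0.0240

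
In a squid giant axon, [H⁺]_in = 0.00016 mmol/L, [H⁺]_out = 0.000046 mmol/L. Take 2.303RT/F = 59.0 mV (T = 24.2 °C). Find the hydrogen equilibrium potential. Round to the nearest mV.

-32 mV

E = (59.0/z) · log₁₀([H⁺]_out/[H⁺]_in) with z = +1.
= (59.0/1) · log₁₀(0.000046/0.00016) = 59.00 · log₁₀(0.2875)
= 59.00 · (-0.5414) = -31.94 mV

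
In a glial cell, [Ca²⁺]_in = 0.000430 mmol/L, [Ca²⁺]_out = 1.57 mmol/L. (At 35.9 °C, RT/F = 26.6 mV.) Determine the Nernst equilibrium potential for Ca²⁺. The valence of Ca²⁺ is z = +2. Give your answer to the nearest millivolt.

109 mV

E = (26.6/z) · ln([Ca²⁺]_out/[Ca²⁺]_in) with z = +2.
= (26.6/2) · ln(1.57/0.000430) = 13.30 · ln(3651)
= 13.30 · (8.2028) = 109.10 mV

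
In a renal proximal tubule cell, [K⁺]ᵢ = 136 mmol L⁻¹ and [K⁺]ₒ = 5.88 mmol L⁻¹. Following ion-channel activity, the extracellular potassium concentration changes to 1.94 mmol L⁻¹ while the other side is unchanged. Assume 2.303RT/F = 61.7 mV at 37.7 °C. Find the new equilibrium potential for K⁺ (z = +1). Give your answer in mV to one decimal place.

After the shift: [K⁺]_out = 1.94, [K⁺]_in = 136 mmol L⁻¹.
E_new = (61.7/1)·log₁₀(1.94/136) = 61.70 · (-1.8457) = -113.88 mV

-113.9 mV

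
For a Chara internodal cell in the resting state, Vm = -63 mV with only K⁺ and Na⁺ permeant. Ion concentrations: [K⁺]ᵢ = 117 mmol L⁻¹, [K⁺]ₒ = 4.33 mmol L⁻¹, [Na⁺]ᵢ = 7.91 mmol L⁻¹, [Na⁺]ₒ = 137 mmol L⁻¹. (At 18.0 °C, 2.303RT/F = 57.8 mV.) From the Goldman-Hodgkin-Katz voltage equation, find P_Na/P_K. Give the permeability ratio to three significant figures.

0.0380

Let α = P_Na/P_K. GHK: Vm = 57.8·log₁₀[(Kₒ + α·Naₒ)/(Kᵢ + α·Naᵢ)].
10^(Vm/57.8) = 10^(-63.0/57.8) = 0.08129
So 0.08129·(Kᵢ + α·Naᵢ) = Kₒ + α·Naₒ → α = (0.08129·117.0 − 4.33) / (137.0 − 0.08129·7.91)
α = (9.511 − 4.33) / (137.0 − 0.643) = 5.181/136.4 = 0.03799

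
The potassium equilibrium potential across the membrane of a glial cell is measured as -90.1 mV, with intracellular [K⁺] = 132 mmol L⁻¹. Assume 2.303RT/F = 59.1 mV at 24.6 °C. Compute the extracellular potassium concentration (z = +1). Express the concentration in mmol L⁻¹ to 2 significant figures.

3.9 mmol L⁻¹

Nernst: E = (59.1/1) · log₁₀([out]/[in]), so log₁₀([out]/[in]) = -90.1 × 1 / 59.1 = -1.5245.
[out]/[in] = 10^(-1.5245) = 0.02989.
[out] = 0.02989 × 132 = 3.945 mmol L⁻¹.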